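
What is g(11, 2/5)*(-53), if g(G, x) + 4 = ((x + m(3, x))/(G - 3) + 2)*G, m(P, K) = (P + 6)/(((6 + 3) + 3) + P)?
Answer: -8215/8 ≈ -1026.9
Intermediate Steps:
m(P, K) = (6 + P)/(12 + P) (m(P, K) = (6 + P)/((9 + 3) + P) = (6 + P)/(12 + P))
g(G, x) = -4 + G*(2 + (⅗ + x)/(-3 + G)) (g(G, x) = -4 + ((x + (6 + 3)/(12 + 3))/(G - 3) + 2)*G = -4 + ((x + 9/15)/(-3 + G) + 2)*G = -4 + ((x + (1/15)*9)/(-3 + G) + 2)*G = -4 + ((x + ⅗)/(-3 + G) + 2)*G = -4 + ((⅗ + x)/(-3 + G) + 2)*G = -4 + (2 + (⅗ + x)/(-3 + G))*G = -4 + G*(2 + (⅗ + x)/(-3 + G)))
g(11, 2/5)*(-53) = ((12 + 2*11² - 47/5*11 + 11*(2/5))/(-3 + 11))*(-53) = ((12 + 2*121 - 517/5 + 11*(2*(⅕)))/8)*(-53) = ((12 + 242 - 517/5 + 11*(⅖))/8)*(-53) = ((12 + 242 - 517/5 + 22/5)/8)*(-53) = ((⅛)*155)*(-53) = (155/8)*(-53) = -8215/8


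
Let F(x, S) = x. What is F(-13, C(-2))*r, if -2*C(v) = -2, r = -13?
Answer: 169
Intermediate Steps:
C(v) = 1 (C(v) = -1/2*(-2) = 1)
F(-13, C(-2))*r = -13*(-13) = 169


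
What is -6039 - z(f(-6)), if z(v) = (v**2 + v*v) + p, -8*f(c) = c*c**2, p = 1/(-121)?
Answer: -907136/121 ≈ -7497.0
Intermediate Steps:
p = -1/121 ≈ -0.0082645
f(c) = -c**3/8 (f(c) = -c*c**2/8 = -c**3/8)
z(v) = -1/121 + 2*v**2 (z(v) = (v**2 + v*v) - 1/121 = (v**2 + v**2) - 1/121 = 2*v**2 - 1/121 = -1/121 + 2*v**2)
-6039 - z(f(-6)) = -6039 - (-1/121 + 2*(-1/8*(-6)**3)**2) = -6039 - (-1/121 + 2*(-1/8*(-216))**2) = -6039 - (-1/121 + 2*27**2) = -6039 - (-1/121 + 2*729) = -6039 - (-1/121 + 1458) = -6039 - 1*176417/121 = -6039 - 176417/121 = -907136/121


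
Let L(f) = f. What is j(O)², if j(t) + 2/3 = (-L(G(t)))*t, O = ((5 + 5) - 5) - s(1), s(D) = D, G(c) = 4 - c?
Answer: 4/9 ≈ 0.44444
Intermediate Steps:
O = 4 (O = ((5 + 5) - 5) - 1*1 = (10 - 5) - 1 = 5 - 1 = 4)
j(t) = -⅔ + t*(-4 + t) (j(t) = -⅔ + (-(4 - t))*t = -⅔ + (-4 + t)*t = -⅔ + t*(-4 + t))
j(O)² = (-⅔ + 4*(-4 + 4))² = (-⅔ + 4*0)² = (-⅔ + 0)² = (-⅔)² = 4/9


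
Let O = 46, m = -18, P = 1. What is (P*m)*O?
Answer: -828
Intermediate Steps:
(P*m)*O = (1*(-18))*46 = -18*46 = -828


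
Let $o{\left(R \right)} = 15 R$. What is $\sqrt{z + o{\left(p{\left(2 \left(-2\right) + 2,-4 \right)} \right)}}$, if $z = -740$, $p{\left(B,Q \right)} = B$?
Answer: $i \sqrt{770} \approx 27.749 i$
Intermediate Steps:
$\sqrt{z + o{\left(p{\left(2 \left(-2\right) + 2,-4 \right)} \right)}} = \sqrt{-740 + 15 \left(2 \left(-2\right) + 2\right)} = \sqrt{-740 + 15 \left(-4 + 2\right)} = \sqrt{-740 + 15 \left(-2\right)} = \sqrt{-740 - 30} = \sqrt{-770} = i \sqrt{770}$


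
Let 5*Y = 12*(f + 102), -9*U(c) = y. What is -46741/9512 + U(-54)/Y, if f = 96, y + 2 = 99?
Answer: -62757679/12712788 ≈ -4.9366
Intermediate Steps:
y = 97 (y = -2 + 99 = 97)
U(c) = -97/9 (U(c) = -1/9*97 = -97/9)
Y = 2376/5 (Y = (12*(96 + 102))/5 = (12*198)/5 = (1/5)*2376 = 2376/5 ≈ 475.20)
-46741/9512 + U(-54)/Y = -46741/9512 - 97/(9*2376/5) = -46741*1/9512 - 97/9*5/2376 = -46741/9512 - 485/21384 = -62757679/12712788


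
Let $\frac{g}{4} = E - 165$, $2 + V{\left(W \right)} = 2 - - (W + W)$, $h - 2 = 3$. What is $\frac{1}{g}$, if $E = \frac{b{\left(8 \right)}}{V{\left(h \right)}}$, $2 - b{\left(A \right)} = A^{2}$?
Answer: $- \frac{5}{3424} \approx -0.0014603$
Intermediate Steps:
$h = 5$ ($h = 2 + 3 = 5$)
$b{\left(A \right)} = 2 - A^{2}$
$V{\left(W \right)} = 2 W$ ($V{\left(W \right)} = -2 - \left(-2 - \left(W + W\right)\right) = -2 - \left(-2 - 2 W\right) = -2 + \left(2 + 2 W\right) = 2 W$)
$E = - \frac{31}{5}$ ($E = \frac{2 - 8^{2}}{2 \cdot 5} = \frac{2 - 64}{10} = \left(2 - 64\right) \frac{1}{10} = \left(-62\right) \frac{1}{10} = - \frac{31}{5} \approx -6.2$)
$g = - \frac{3424}{5}$ ($g = 4 \left(- \frac{31}{5} - 165\right) = 4 \left(- \frac{856}{5}\right) = - \frac{3424}{5} \approx -684.8$)
$\frac{1}{g} = \frac{1}{- \frac{3424}{5}} = - \frac{5}{3424}$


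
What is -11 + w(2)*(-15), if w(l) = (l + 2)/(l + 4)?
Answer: -21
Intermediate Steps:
w(l) = (2 + l)/(4 + l)
-11 + w(2)*(-15) = -11 + ((2 + 2)/(4 + 2))*(-15) = -11 + (4/6)*(-15) = -11 + ((⅙)*4)*(-15) = -11 + (⅔)*(-15) = -11 - 10 = -21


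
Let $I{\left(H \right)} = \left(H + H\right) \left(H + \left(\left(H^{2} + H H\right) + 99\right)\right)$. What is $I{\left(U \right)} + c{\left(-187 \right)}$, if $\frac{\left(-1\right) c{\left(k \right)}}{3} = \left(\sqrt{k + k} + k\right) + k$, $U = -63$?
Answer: $-1003602 - 3 i \sqrt{374} \approx -1.0036 \cdot 10^{6} - 58.017 i$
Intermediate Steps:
$I{\left(H \right)} = 2 H \left(99 + H + 2 H^{2}\right)$ ($I{\left(H \right)} = 2 H \left(H + \left(\left(H^{2} + H^{2}\right) + 99\right)\right) = 2 H \left(H + \left(2 H^{2} + 99\right)\right) = 2 H \left(H + \left(99 + 2 H^{2}\right)\right) = 2 H \left(99 + H + 2 H^{2}\right)$)
$c{\left(k \right)} = - 6 k - 3 \sqrt{2} \sqrt{k}$ ($c{\left(k \right)} = - 3 \left(\left(\sqrt{k + k} + k\right) + k\right) = - 3 \left(\left(\sqrt{2 k} + k\right) + k\right) = - 3 \left(\left(\sqrt{2} \sqrt{k} + k\right) + k\right) = - 3 \left(\left(k + \sqrt{2} \sqrt{k}\right) + k\right) = - 3 \left(2 k + \sqrt{2} \sqrt{k}\right) = - 6 k - 3 \sqrt{2} \sqrt{k}$)
$I{\left(U \right)} + c{\left(-187 \right)} = 2 \left(-63\right) \left(99 - 63 + 2 \left(-63\right)^{2}\right) - \left(-1122 + 3 \sqrt{2} \sqrt{-187}\right) = 2 \left(-63\right) \left(99 - 63 + 2 \cdot 3969\right) + \left(1122 - 3 \sqrt{2} i \sqrt{187}\right) = 2 \left(-63\right) \left(99 - 63 + 7938\right) + \left(1122 - 3 i \sqrt{374}\right) = 2 \left(-63\right) 7974 + \left(1122 - 3 i \sqrt{374}\right) = -1004724 + \left(1122 - 3 i \sqrt{374}\right) = -1003602 - 3 i \sqrt{374}$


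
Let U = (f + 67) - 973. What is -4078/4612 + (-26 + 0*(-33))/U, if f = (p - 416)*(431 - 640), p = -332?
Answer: -158486785/179206178 ≈ -0.88438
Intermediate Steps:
f = 156332 (f = (-332 - 416)*(431 - 640) = -748*(-209) = 156332)
U = 155426 (U = (156332 + 67) - 973 = 156399 - 973 = 155426)
-4078/4612 + (-26 + 0*(-33))/U = -4078/4612 + (-26 + 0*(-33))/155426 = -4078*1/4612 + (-26 + 0)*(1/155426) = -2039/2306 - 26*1/155426 = -2039/2306 - 13/77713 = -158486785/179206178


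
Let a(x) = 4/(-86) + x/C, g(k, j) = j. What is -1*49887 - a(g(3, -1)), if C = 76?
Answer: -163030521/3268 ≈ -49887.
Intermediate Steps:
a(x) = -2/43 + x/76 (a(x) = 4/(-86) + x/76 = 4*(-1/86) + x*(1/76) = -2/43 + x/76)
-1*49887 - a(g(3, -1)) = -1*49887 - (-2/43 + (1/76)*(-1)) = -49887 - (-2/43 - 1/76) = -49887 - 1*(-195/3268) = -49887 + 195/3268 = -163030521/3268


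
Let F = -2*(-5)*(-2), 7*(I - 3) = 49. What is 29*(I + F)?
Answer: -290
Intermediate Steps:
I = 10 (I = 3 + (⅐)*49 = 3 + 7 = 10)
F = -20 (F = 10*(-2) = -20)
29*(I + F) = 29*(10 - 20) = 29*(-10) = -290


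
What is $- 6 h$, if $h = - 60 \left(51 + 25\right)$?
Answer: $27360$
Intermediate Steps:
$h = -4560$ ($h = \left(-60\right) 76 = -4560$)
$- 6 h = \left(-6\right) \left(-4560\right) = 27360$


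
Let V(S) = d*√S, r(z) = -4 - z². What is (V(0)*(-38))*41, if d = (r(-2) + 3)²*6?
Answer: 0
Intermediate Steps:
d = 150 (d = ((-4 - 1*(-2)²) + 3)²*6 = ((-4 - 1*4) + 3)²*6 = ((-4 - 4) + 3)²*6 = (-8 + 3)²*6 = (-5)²*6 = 25*6 = 150)
V(S) = 150*√S
(V(0)*(-38))*41 = ((150*√0)*(-38))*41 = ((150*0)*(-38))*41 = (0*(-38))*41 = 0*41 = 0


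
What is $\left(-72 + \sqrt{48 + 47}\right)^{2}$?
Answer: $\left(72 - \sqrt{95}\right)^{2} \approx 3875.5$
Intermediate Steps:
$\left(-72 + \sqrt{48 + 47}\right)^{2} = \left(-72 + \sqrt{95}\right)^{2}$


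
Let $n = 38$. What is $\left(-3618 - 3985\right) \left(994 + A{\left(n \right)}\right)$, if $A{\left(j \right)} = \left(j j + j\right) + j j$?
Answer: $-29803760$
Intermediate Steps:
$A{\left(j \right)} = j + 2 j^{2}$ ($A{\left(j \right)} = \left(j^{2} + j\right) + j^{2} = \left(j + j^{2}\right) + j^{2} = j + 2 j^{2}$)
$\left(-3618 - 3985\right) \left(994 + A{\left(n \right)}\right) = \left(-3618 - 3985\right) \left(994 + 38 \left(1 + 2 \cdot 38\right)\right) = - 7603 \left(994 + 38 \left(1 + 76\right)\right) = - 7603 \left(994 + 38 \cdot 77\right) = - 7603 \left(994 + 2926\right) = \left(-7603\right) 3920 = -29803760$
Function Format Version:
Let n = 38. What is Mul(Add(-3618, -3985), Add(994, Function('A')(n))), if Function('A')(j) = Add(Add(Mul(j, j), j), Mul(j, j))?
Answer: -29803760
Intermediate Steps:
Function('A')(j) = Add(j, Mul(2, Pow(j, 2))) (Function('A')(j) = Add(Add(Pow(j, 2), j), Pow(j, 2)) = Add(Add(j, Pow(j, 2)), Pow(j, 2)) = Add(j, Mul(2, Pow(j, 2))))
Mul(Add(-3618, -3985), Add(994, Function('A')(n))) = Mul(Add(-3618, -3985), Add(994, Mul(38, Add(1, Mul(2, 38))))) = Mul(-7603, Add(994, Mul(38, Add(1, 76)))) = Mul(-7603, Add(994, Mul(38, 77))) = Mul(-7603, Add(994, 2926)) = Mul(-7603, 3920) = -29803760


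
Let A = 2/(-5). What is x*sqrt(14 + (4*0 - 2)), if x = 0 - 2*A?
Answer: 8*sqrt(3)/5 ≈ 2.7713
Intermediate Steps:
A = -2/5 (A = 2*(-1/5) = -2/5 ≈ -0.40000)
x = 4/5 (x = 0 - 2*(-2/5) = 0 + 4/5 = 4/5 ≈ 0.80000)
x*sqrt(14 + (4*0 - 2)) = 4*sqrt(14 + (4*0 - 2))/5 = 4*sqrt(14 + (0 - 2))/5 = 4*sqrt(14 - 2)/5 = 4*sqrt(12)/5 = 4*(2*sqrt(3))/5 = 8*sqrt(3)/5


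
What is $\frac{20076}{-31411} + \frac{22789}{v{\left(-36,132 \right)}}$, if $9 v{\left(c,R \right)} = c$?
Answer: $- \frac{715905583}{125644} \approx -5697.9$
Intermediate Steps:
$v{\left(c,R \right)} = \frac{c}{9}$
$\frac{20076}{-31411} + \frac{22789}{v{\left(-36,132 \right)}} = \frac{20076}{-31411} + \frac{22789}{\frac{1}{9} \left(-36\right)} = 20076 \left(- \frac{1}{31411}\right) + \frac{22789}{-4} = - \frac{20076}{31411} + 22789 \left(- \frac{1}{4}\right) = - \frac{20076}{31411} - \frac{22789}{4} = - \frac{715905583}{125644}$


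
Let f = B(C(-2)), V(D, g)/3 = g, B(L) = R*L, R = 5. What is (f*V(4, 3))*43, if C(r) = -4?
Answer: -7740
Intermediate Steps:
B(L) = 5*L
V(D, g) = 3*g
f = -20 (f = 5*(-4) = -20)
(f*V(4, 3))*43 = -60*3*43 = -20*9*43 = -180*43 = -7740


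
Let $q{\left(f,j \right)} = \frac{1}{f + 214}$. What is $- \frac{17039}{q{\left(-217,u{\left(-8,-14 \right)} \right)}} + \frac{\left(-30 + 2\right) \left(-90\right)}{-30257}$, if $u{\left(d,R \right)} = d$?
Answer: $\frac{1546644549}{30257} \approx 51117.0$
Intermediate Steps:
$q{\left(f,j \right)} = \frac{1}{214 + f}$
$- \frac{17039}{q{\left(-217,u{\left(-8,-14 \right)} \right)}} + \frac{\left(-30 + 2\right) \left(-90\right)}{-30257} = - \frac{17039}{\frac{1}{214 - 217}} + \frac{\left(-30 + 2\right) \left(-90\right)}{-30257} = - \frac{17039}{\frac{1}{-3}} + \left(-28\right) \left(-90\right) \left(- \frac{1}{30257}\right) = - \frac{17039}{- \frac{1}{3}} + 2520 \left(- \frac{1}{30257}\right) = \left(-17039\right) \left(-3\right) - \frac{2520}{30257} = 51117 - \frac{2520}{30257} = \frac{1546644549}{30257}$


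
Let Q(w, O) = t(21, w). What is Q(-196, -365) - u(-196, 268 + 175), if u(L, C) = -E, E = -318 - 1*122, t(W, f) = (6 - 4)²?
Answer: -436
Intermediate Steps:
t(W, f) = 4 (t(W, f) = 2² = 4)
E = -440 (E = -318 - 122 = -440)
Q(w, O) = 4
u(L, C) = 440 (u(L, C) = -1*(-440) = 440)
Q(-196, -365) - u(-196, 268 + 175) = 4 - 1*440 = 4 - 440 = -436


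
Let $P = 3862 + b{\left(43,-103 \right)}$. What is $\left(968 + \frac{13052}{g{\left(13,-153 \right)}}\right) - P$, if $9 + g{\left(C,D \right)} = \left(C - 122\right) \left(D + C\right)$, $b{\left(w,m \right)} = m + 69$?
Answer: $- \frac{43604808}{15251} \approx -2859.1$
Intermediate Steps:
$b{\left(w,m \right)} = 69 + m$
$g{\left(C,D \right)} = -9 + \left(-122 + C\right) \left(C + D\right)$ ($g{\left(C,D \right)} = -9 + \left(C - 122\right) \left(D + C\right) = -9 + \left(-122 + C\right) \left(C + D\right)$)
$P = 3828$ ($P = 3862 + \left(69 - 103\right) = 3862 - 34 = 3828$)
$\left(968 + \frac{13052}{g{\left(13,-153 \right)}}\right) - P = \left(968 + \frac{13052}{-9 + 13^{2} - 1586 - -18666 + 13 \left(-153\right)}\right) - 3828 = \left(968 + \frac{13052}{-9 + 169 - 1586 + 18666 - 1989}\right) - 3828 = \left(968 + \frac{13052}{15251}\right) - 3828 = \frac{14776020}{15251} - 3828 = - \frac{43604808}{15251}$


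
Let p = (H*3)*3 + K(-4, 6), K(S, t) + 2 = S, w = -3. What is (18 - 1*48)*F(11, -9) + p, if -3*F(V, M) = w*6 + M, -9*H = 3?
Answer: -279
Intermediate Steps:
H = -⅓ (H = -⅑*3 = -⅓ ≈ -0.33333)
F(V, M) = 6 - M/3 (F(V, M) = -(-3*6 + M)/3 = -(-18 + M)/3 = 6 - M/3)
K(S, t) = -2 + S
p = -9 (p = -⅓*3*3 + (-2 - 4) = -1*3 - 6 = -3 - 6 = -9)
(18 - 1*48)*F(11, -9) + p = (18 - 1*48)*(6 - ⅓*(-9)) - 9 = (18 - 48)*(6 + 3) - 9 = -30*9 - 9 = -270 - 9 = -279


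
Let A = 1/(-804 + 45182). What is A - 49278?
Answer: -2186859083/44378 ≈ -49278.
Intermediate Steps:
A = 1/44378 ≈ 2.2534e-5
A - 49278 = 1/44378 - 49278 = -2186859083/44378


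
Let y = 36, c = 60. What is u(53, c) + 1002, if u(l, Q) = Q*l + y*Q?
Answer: 6342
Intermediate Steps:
u(l, Q) = 36*Q + Q*l (u(l, Q) = Q*l + 36*Q = 36*Q + Q*l)
u(53, c) + 1002 = 60*(36 + 53) + 1002 = 60*89 + 1002 = 5340 + 1002 = 6342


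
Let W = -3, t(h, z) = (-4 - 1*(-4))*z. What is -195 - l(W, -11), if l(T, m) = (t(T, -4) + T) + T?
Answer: -189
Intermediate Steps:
t(h, z) = 0 (t(h, z) = (-4 + 4)*z = 0*z = 0)
l(T, m) = 2*T (l(T, m) = (0 + T) + T = T + T = 2*T)
-195 - l(W, -11) = -195 - 2*(-3) = -195 - 1*(-6) = -195 + 6 = -189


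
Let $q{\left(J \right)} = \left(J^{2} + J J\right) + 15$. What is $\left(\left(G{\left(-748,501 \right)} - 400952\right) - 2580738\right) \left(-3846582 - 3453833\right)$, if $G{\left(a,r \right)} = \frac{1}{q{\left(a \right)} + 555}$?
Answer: $\frac{24370497413107329885}{1119578} \approx 2.1768 \cdot 10^{13}$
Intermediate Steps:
$q{\left(J \right)} = 15 + 2 J^{2}$ ($q{\left(J \right)} = \left(J^{2} + J^{2}\right) + 15 = 2 J^{2} + 15 = 15 + 2 J^{2}$)
$G{\left(a,r \right)} = \frac{1}{570 + 2 a^{2}}$ ($G{\left(a,r \right)} = \frac{1}{\left(15 + 2 a^{2}\right) + 555} = \frac{1}{570 + 2 a^{2}}$)
$\left(\left(G{\left(-748,501 \right)} - 400952\right) - 2580738\right) \left(-3846582 - 3453833\right) = \left(\left(\frac{1}{2 \left(285 + \left(-748\right)^{2}\right)} - 400952\right) - 2580738\right) \left(-3846582 - 3453833\right) = \left(\left(\frac{1}{2 \left(285 + 559504\right)} - 400952\right) - 2580738\right) \left(-7300415\right) = \left(\left(\frac{1}{2 \cdot 559789} - 400952\right) - 2580738\right) \left(-7300415\right) = \left(\left(\frac{1}{2} \cdot \frac{1}{559789} - 400952\right) - 2580738\right) \left(-7300415\right) = \left(\left(\frac{1}{1119578} - 400952\right) - 2580738\right) \left(-7300415\right) = \left(- \frac{448897038255}{1119578} - 2580738\right) \left(-7300415\right) = \left(- \frac{3338234526819}{1119578}\right) \left(-7300415\right) = \frac{24370497413107329885}{1119578}$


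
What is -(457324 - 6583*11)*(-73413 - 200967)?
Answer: 105611880180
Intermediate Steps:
-(457324 - 6583*11)*(-73413 - 200967) = -(457324 - 72413)*(-274380) = -384911*(-274380) = -1*(-105611880180) = 105611880180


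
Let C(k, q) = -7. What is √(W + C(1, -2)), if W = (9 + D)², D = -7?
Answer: I*√3 ≈ 1.732*I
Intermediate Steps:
W = 4 (W = (9 - 7)² = 2² = 4)
√(W + C(1, -2)) = √(4 - 7) = √(-3) = I*√3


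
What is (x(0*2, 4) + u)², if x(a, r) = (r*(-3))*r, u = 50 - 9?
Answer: 49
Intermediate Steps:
u = 41
x(a, r) = -3*r² (x(a, r) = (-3*r)*r = -3*r²)
(x(0*2, 4) + u)² = (-3*4² + 41)² = (-3*16 + 41)² = (-48 + 41)² = (-7)² = 49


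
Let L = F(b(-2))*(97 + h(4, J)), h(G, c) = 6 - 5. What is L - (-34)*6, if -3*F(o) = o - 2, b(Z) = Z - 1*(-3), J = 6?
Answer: 710/3 ≈ 236.67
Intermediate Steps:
b(Z) = 3 + Z (b(Z) = Z + 3 = 3 + Z)
F(o) = 2/3 - o/3 (F(o) = -(o - 2)/3 = -(-2 + o)/3 = 2/3 - o/3)
h(G, c) = 1
L = 98/3 (L = (2/3 - (3 - 2)/3)*(97 + 1) = (2/3 - 1/3*1)*98 = (2/3 - 1/3)*98 = (1/3)*98 = 98/3 ≈ 32.667)
L - (-34)*6 = 98/3 - (-34)*6 = 98/3 - 1*(-204) = 98/3 + 204 = 710/3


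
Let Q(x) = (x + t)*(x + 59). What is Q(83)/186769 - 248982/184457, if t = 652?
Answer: -27250342068/34450849433 ≈ -0.79099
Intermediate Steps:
Q(x) = (59 + x)*(652 + x) (Q(x) = (x + 652)*(x + 59) = (652 + x)*(59 + x) = (59 + x)*(652 + x))
Q(83)/186769 - 248982/184457 = (38468 + 83**2 + 711*83)/186769 - 248982/184457 = (38468 + 6889 + 59013)*(1/186769) - 248982*1/184457 = 104370*(1/186769) - 248982/184457 = 104370/186769 - 248982/184457 = -27250342068/34450849433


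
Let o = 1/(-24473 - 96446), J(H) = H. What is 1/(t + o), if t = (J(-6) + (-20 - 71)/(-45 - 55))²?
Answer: 1209190000/31327805439 ≈ 0.038598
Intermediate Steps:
o = -1/120919 (o = 1/(-120919) = -1/120919 ≈ -8.2700e-6)
t = 259081/10000 (t = (-6 + (-20 - 71)/(-45 - 55))² = (-6 - 91/(-100))² = (-6 - 91*(-1/100))² = (-6 + 91/100)² = (-509/100)² = 259081/10000 ≈ 25.908)
1/(t + o) = 1/(259081/10000 - 1/120919) = 1/(31327805439/1209190000) = 1209190000/31327805439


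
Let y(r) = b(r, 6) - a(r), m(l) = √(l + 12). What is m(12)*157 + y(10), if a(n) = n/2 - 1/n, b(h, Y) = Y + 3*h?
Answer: 311/10 + 314*√6 ≈ 800.24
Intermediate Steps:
m(l) = √(12 + l)
a(n) = n/2 - 1/n (a(n) = n*(½) - 1/n = n/2 - 1/n)
y(r) = 6 + 1/r + 5*r/2 (y(r) = (6 + 3*r) - (r/2 - 1/r) = (6 + 3*r) + (1/r - r/2) = 6 + 1/r + 5*r/2)
m(12)*157 + y(10) = √(12 + 12)*157 + (6 + 1/10 + (5/2)*10) = √24*157 + (6 + ⅒ + 25) = (2*√6)*157 + 311/10 = 314*√6 + 311/10 = 311/10 + 314*√6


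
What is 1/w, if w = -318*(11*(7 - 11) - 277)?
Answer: 1/102078 ≈ 9.7964e-6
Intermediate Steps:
w = 102078 (w = -318*(11*(-4) - 277) = -318*(-44 - 277) = -318*(-321) = 102078)
1/w = 1/102078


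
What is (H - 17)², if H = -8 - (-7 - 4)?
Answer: 196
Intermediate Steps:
H = 3 (H = -8 - 1*(-11) = -8 + 11 = 3)
(H - 17)² = (3 - 17)² = (-14)² = 196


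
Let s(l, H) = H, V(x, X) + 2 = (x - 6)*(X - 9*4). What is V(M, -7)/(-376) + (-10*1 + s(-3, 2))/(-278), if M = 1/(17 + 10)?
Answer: -914183/1411128 ≈ -0.64784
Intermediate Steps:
M = 1/27 ≈ 0.037037
V(x, X) = -2 + (-36 + X)*(-6 + x) (V(x, X) = -2 + (x - 6)*(X - 9*4) = -2 + (-6 + x)*(X - 36) = -2 + (-6 + x)*(-36 + X) = -2 + (-36 + X)*(-6 + x))
V(M, -7)/(-376) + (-10*1 + s(-3, 2))/(-278) = (214 - 36*1/27 - 6*(-7) - 7*1/27)/(-376) + (-10*1 + 2)/(-278) = (214 - 4/3 + 42 - 7/27)*(-1/376) + (-10 + 2)*(-1/278) = (6869/27)*(-1/376) - 8*(-1/278) = -6869/10152 + 4/139 = -914183/1411128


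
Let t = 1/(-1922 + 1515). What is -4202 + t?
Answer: -1710215/407 ≈ -4202.0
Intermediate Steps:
t = -1/407 (t = 1/(-407) = -1/407 ≈ -0.0024570)
-4202 + t = -4202 - 1/407 = -1710215/407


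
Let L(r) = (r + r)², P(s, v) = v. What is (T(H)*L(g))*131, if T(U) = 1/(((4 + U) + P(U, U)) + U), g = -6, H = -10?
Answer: -9432/13 ≈ -725.54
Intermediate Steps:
T(U) = 1/(4 + 3*U) (T(U) = 1/(((4 + U) + U) + U) = 1/((4 + 2*U) + U) = 1/(4 + 3*U))
L(r) = 4*r² (L(r) = (2*r)² = 4*r²)
(T(H)*L(g))*131 = ((4*(-6)²)/(4 + 3*(-10)))*131 = ((4*36)/(4 - 30))*131 = (144/(-26))*131 = -1/26*144*131 = -72/13*131 = -9432/13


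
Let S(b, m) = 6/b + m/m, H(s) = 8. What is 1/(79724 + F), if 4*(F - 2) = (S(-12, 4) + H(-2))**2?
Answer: 16/1275905 ≈ 1.2540e-5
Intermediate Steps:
S(b, m) = 1 + 6/b (S(b, m) = 6/b + 1 = 1 + 6/b)
F = 321/16 (F = 2 + ((6 - 12)/(-12) + 8)**2/4 = 2 + (-1/12*(-6) + 8)**2/4 = 2 + (1/2 + 8)**2/4 = 2 + (17/2)**2/4 = 2 + (1/4)*(289/4) = 2 + 289/16 = 321/16 ≈ 20.063)
1/(79724 + F) = 1/(79724 + 321/16) = 1/(1275905/16) = 16/1275905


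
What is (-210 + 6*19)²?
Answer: 9216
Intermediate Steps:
(-210 + 6*19)² = (-210 + 114)² = (-96)² = 9216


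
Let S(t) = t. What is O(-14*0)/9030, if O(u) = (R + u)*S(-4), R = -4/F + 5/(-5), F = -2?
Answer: -2/4515 ≈ -0.00044297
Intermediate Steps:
R = 1 (R = -4/(-2) + 5/(-5) = -4*(-½) + 5*(-⅕) = 2 - 1 = 1)
O(u) = -4 - 4*u (O(u) = (1 + u)*(-4) = -4 - 4*u)
O(-14*0)/9030 = (-4 - (-56)*0)/9030 = (-4 - 4*0)*(1/9030) = (-4 + 0)*(1/9030) = -4*1/9030 = -2/4515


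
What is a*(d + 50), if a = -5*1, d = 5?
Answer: -275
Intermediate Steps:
a = -5
a*(d + 50) = -5*(5 + 50) = -5*55 = -275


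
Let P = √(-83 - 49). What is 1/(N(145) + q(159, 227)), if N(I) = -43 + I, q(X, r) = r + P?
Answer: 329/108373 - 2*I*√33/108373 ≈ 0.0030358 - 0.00010601*I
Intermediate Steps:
P = 2*I*√33 (P = √(-132) = 2*I*√33 ≈ 11.489*I)
q(X, r) = r + 2*I*√33
1/(N(145) + q(159, 227)) = 1/((-43 + 145) + (227 + 2*I*√33)) = 1/(102 + (227 + 2*I*√33)) = 1/(329 + 2*I*√33)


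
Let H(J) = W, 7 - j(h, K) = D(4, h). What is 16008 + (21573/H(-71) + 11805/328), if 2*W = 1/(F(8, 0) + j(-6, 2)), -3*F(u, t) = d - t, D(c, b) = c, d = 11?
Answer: -4172163/328 ≈ -12720.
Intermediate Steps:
j(h, K) = 3 (j(h, K) = 7 - 1*4 = 7 - 4 = 3)
F(u, t) = -11/3 + t/3 (F(u, t) = -(11 - t)/3 = -11/3 + t/3)
W = -3/4 (W = 1/(2*((-11/3 + (1/3)*0) + 3)) = 1/(2*((-11/3 + 0) + 3)) = 1/(2*(-11/3 + 3)) = 1/(2*(-2/3)) = (1/2)*(-3/2) = -3/4 ≈ -0.75000)
H(J) = -3/4
16008 + (21573/H(-71) + 11805/328) = 16008 + (21573/(-3/4) + 11805/328) = 16008 + (21573*(-4/3) + 11805*(1/328)) = 16008 + (-28764 + 11805/328) = 16008 - 9422787/328 = -4172163/328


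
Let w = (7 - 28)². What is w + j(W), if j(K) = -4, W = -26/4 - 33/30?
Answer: 437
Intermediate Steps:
W = -38/5 (W = -26*¼ - 33*1/30 = -13/2 - 11/10 = -38/5 ≈ -7.6000)
w = 441 (w = (-21)² = 441)
w + j(W) = 441 - 4 = 437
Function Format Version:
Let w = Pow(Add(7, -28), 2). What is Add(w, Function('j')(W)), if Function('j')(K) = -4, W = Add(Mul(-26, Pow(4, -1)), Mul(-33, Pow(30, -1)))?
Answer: 437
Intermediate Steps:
W = Rational(-38, 5) (W = Add(Mul(-26, Rational(1, 4)), Mul(-33, Rational(1, 30))) = Add(Rational(-13, 2), Rational(-11, 10)) = Rational(-38, 5) ≈ -7.6000)
w = 441 (w = Pow(-21, 2) = 441)
Add(w, Function('j')(W)) = Add(441, -4) = 437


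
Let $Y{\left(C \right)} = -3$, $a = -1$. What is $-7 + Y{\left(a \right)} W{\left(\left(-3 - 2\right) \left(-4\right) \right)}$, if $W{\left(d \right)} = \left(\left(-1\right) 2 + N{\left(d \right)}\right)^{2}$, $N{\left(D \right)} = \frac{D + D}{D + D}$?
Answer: $-10$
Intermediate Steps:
$N{\left(D \right)} = 1$ ($N{\left(D \right)} = \frac{2 D}{2 D} = 2 D \frac{1}{2 D} = 1$)
$W{\left(d \right)} = 1$ ($W{\left(d \right)} = \left(\left(-1\right) 2 + 1\right)^{2} = \left(-2 + 1\right)^{2} = \left(-1\right)^{2} = 1$)
$-7 + Y{\left(a \right)} W{\left(\left(-3 - 2\right) \left(-4\right) \right)} = -7 - 3 = -10$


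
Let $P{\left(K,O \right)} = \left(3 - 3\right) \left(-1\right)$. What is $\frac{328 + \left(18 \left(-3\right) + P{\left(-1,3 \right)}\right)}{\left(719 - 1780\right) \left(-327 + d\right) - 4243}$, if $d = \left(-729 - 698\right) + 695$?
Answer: $\frac{137}{559678} \approx 0.00024478$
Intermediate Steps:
$P{\left(K,O \right)} = 0$ ($P{\left(K,O \right)} = 0 \left(-1\right) = 0$)
$d = -732$ ($d = -1427 + 695 = -732$)
$\frac{328 + \left(18 \left(-3\right) + P{\left(-1,3 \right)}\right)}{\left(719 - 1780\right) \left(-327 + d\right) - 4243} = \frac{328 + \left(18 \left(-3\right) + 0\right)}{\left(719 - 1780\right) \left(-327 - 732\right) - 4243} = \frac{328 + \left(-54 + 0\right)}{\left(-1061\right) \left(-1059\right) - 4243} = \frac{328 - 54}{1123599 - 4243} = \frac{274}{1119356} = 274 \cdot \frac{1}{1119356} = \frac{137}{559678}$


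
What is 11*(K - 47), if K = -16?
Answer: -693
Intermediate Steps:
11*(K - 47) = 11*(-16 - 47) = 11*(-63) = -693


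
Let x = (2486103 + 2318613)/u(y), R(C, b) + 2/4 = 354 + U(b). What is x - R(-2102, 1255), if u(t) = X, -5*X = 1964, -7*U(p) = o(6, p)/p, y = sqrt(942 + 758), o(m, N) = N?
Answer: -86511507/6874 ≈ -12585.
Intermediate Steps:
y = 10*sqrt(17) (y = sqrt(1700) = 10*sqrt(17) ≈ 41.231)
U(p) = -1/7 (U(p) = -p/(7*p) = -1/7*1 = -1/7)
X = -1964/5 (X = -1/5*1964 = -1964/5 ≈ -392.80)
u(t) = -1964/5
R(C, b) = 4947/14 (R(C, b) = -1/2 + (354 - 1/7) = -1/2 + 2477/7 = 4947/14)
x = -6005895/491 (x = (2486103 + 2318613)/(-1964/5) = 4804716*(-5/1964) = -6005895/491 ≈ -12232.)
x - R(-2102, 1255) = -6005895/491 - 1*4947/14 = -6005895/491 - 4947/14 = -86511507/6874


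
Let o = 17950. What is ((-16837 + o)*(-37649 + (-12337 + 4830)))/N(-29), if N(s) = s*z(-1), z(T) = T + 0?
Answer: -50258628/29 ≈ -1.7331e+6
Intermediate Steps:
z(T) = T
N(s) = -s (N(s) = s*(-1) = -s)
((-16837 + o)*(-37649 + (-12337 + 4830)))/N(-29) = ((-16837 + 17950)*(-37649 + (-12337 + 4830)))/((-1*(-29))) = (1113*(-37649 - 7507))/29 = (1113*(-45156))*(1/29) = -50258628*1/29 = -50258628/29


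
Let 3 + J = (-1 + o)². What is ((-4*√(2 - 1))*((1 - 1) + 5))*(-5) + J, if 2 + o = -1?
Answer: 113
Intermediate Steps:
o = -3 (o = -2 - 1 = -3)
J = 13 (J = -3 + (-1 - 3)² = -3 + (-4)² = -3 + 16 = 13)
((-4*√(2 - 1))*((1 - 1) + 5))*(-5) + J = ((-4*√(2 - 1))*((1 - 1) + 5))*(-5) + 13 = ((-4*√1)*(0 + 5))*(-5) + 13 = (-4*1*5)*(-5) + 13 = -4*5*(-5) + 13 = -20*(-5) + 13 = 100 + 13 = 113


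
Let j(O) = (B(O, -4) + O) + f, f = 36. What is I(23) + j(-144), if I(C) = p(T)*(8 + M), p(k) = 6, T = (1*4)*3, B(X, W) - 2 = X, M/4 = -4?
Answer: -298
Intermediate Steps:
M = -16 (M = 4*(-4) = -16)
B(X, W) = 2 + X
T = 12 (T = 4*3 = 12)
j(O) = 38 + 2*O (j(O) = ((2 + O) + O) + 36 = (2 + 2*O) + 36 = 38 + 2*O)
I(C) = -48 (I(C) = 6*(8 - 16) = 6*(-8) = -48)
I(23) + j(-144) = -48 + (38 + 2*(-144)) = -48 + (38 - 288) = -48 - 250 = -298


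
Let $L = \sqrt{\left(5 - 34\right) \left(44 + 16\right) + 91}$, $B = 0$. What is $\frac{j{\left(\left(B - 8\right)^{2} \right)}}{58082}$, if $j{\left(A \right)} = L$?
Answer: $\frac{i \sqrt{1649}}{58082} \approx 0.00069915 i$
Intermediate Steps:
$L = i \sqrt{1649}$ ($L = \sqrt{\left(-29\right) 60 + 91} = \sqrt{-1740 + 91} = \sqrt{-1649} = i \sqrt{1649} \approx 40.608 i$)
$j{\left(A \right)} = i \sqrt{1649}$
$\frac{j{\left(\left(B - 8\right)^{2} \right)}}{58082} = \frac{i \sqrt{1649}}{58082}$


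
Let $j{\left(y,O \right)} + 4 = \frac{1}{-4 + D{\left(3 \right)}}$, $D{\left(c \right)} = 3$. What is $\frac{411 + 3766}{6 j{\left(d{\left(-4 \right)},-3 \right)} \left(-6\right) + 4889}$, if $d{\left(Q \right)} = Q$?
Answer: $\frac{4177}{5069} \approx 0.82403$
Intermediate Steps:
$j{\left(y,O \right)} = -5$ ($j{\left(y,O \right)} = -4 + \frac{1}{-4 + 3} = -4 + \frac{1}{-1} = -4 - 1 = -5$)
$\frac{411 + 3766}{6 j{\left(d{\left(-4 \right)},-3 \right)} \left(-6\right) + 4889} = \frac{411 + 3766}{6 \left(-5\right) \left(-6\right) + 4889} = \frac{4177}{\left(-30\right) \left(-6\right) + 4889} = \frac{4177}{180 + 4889} = \frac{4177}{5069}$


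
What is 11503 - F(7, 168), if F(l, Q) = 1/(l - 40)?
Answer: 379600/33 ≈ 11503.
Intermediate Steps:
F(l, Q) = 1/(-40 + l)
11503 - F(7, 168) = 11503 - 1/(-40 + 7) = 11503 - 1/(-33) = 11503 - 1*(-1/33) = 11503 + 1/33 = 379600/33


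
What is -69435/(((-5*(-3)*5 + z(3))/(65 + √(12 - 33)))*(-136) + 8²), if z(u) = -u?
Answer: 69435*(-√21 + 65*I)/(64*(√21 + 88*I)) ≈ 796.26 + 97.962*I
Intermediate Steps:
-69435/(((-5*(-3)*5 + z(3))/(65 + √(12 - 33)))*(-136) + 8²) = -69435/(((-5*(-3)*5 - 1*3)/(65 + √(12 - 33)))*(-136) + 8²) = -69435/(((15*5 - 3)/(65 + √(-21)))*(-136) + 64) = -69435/(((75 - 3)/(65 + I*√21))*(-136) + 64) = -69435/((72/(65 + I*√21))*(-136) + 64) = -69435/(-9792/(65 + I*√21) + 64) = -69435/(64 - 9792/(65 + I*√21))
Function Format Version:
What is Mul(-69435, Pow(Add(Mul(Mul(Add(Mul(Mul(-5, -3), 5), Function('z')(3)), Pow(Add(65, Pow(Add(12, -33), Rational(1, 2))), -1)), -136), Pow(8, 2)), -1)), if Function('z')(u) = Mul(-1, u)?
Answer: Mul(Rational(69435, 64), Pow(Add(Pow(21, Rational(1, 2)), Mul(88, I)), -1), Add(Mul(-1, Pow(21, Rational(1, 2))), Mul(65, I))) ≈ Add(796.26, Mul(97.962, I))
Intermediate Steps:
Mul(-69435, Pow(Add(Mul(Mul(Add(Mul(Mul(-5, -3), 5), Function('z')(3)), Pow(Add(65, Pow(Add(12, -33), Rational(1, 2))), -1)), -136), Pow(8, 2)), -1)) = Mul(-69435, Pow(Add(Mul(Mul(Add(Mul(Mul(-5, -3), 5), Mul(-1, 3)), Pow(Add(65, Pow(Add(12, -33), Rational(1, 2))), -1)), -136), Pow(8, 2)), -1)) = Mul(-69435, Pow(Add(Mul(Mul(Add(Mul(15, 5), -3), Pow(Add(65, Pow(-21, Rational(1, 2))), -1)), -136), 64), -1)) = Mul(-69435, Pow(Add(Mul(Mul(Add(75, -3), Pow(Add(65, Mul(I, Pow(21, Rational(1, 2)))), -1)), -136), 64), -1)) = Mul(-69435, Pow(Add(Mul(Mul(72, Pow(Add(65, Mul(I, Pow(21, Rational(1, 2)))), -1)), -136), 64), -1)) = Mul(-69435, Pow(Add(Mul(-9792, Pow(Add(65, Mul(I, Pow(21, Rational(1, 2)))), -1)), 64), -1)) = Mul(-69435, Pow(Add(64, Mul(-9792, Pow(Add(65, Mul(I, Pow(21, Rational(1, 2)))), -1))), -1))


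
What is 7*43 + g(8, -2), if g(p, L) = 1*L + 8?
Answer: 307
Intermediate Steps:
g(p, L) = 8 + L (g(p, L) = L + 8 = 8 + L)
7*43 + g(8, -2) = 7*43 + (8 - 2) = 301 + 6 = 307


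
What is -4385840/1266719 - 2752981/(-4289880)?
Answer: -2189639137123/776296071960 ≈ -2.8206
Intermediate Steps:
-4385840/1266719 - 2752981/(-4289880) = -4385840*1/1266719 - 2752981*(-1/4289880) = -4385840/1266719 + 393283/612840 = -2189639137123/776296071960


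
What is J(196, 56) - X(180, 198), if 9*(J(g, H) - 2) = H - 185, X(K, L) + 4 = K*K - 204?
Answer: -96613/3 ≈ -32204.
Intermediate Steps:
X(K, L) = -208 + K² (X(K, L) = -4 + (K*K - 204) = -4 + (K² - 204) = -4 + (-204 + K²) = -208 + K²)
J(g, H) = -167/9 + H/9 (J(g, H) = 2 + (H - 185)/9 = 2 + (-185 + H)/9 = 2 + (-185/9 + H/9) = -167/9 + H/9)
J(196, 56) - X(180, 198) = (-167/9 + (⅑)*56) - (-208 + 180²) = (-167/9 + 56/9) - (-208 + 32400) = -37/3 - 1*32192 = -37/3 - 32192 = -96613/3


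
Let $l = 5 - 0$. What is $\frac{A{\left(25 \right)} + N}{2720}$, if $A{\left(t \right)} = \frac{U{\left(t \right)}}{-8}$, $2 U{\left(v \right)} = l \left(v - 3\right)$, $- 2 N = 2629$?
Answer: $- \frac{10571}{21760} \approx -0.4858$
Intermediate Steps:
$N = - \frac{2629}{2}$ ($N = \left(- \frac{1}{2}\right) 2629 = - \frac{2629}{2} \approx -1314.5$)
$l = 5$ ($l = 5 + 0 = 5$)
$U{\left(v \right)} = - \frac{15}{2} + \frac{5 v}{2}$ ($U{\left(v \right)} = \frac{5 \left(v - 3\right)}{2} = \frac{5 \left(-3 + v\right)}{2} = \frac{-15 + 5 v}{2} = - \frac{15}{2} + \frac{5 v}{2}$)
$A{\left(t \right)} = \frac{15}{16} - \frac{5 t}{16}$ ($A{\left(t \right)} = \frac{- \frac{15}{2} + \frac{5 t}{2}}{-8} = \left(- \frac{15}{2} + \frac{5 t}{2}\right) \left(- \frac{1}{8}\right) = \frac{15}{16} - \frac{5 t}{16}$)
$\frac{A{\left(25 \right)} + N}{2720} = \frac{\left(\frac{15}{16} - \frac{125}{16}\right) - \frac{2629}{2}}{2720} = \left(\left(\frac{15}{16} - \frac{125}{16}\right) - \frac{2629}{2}\right) \frac{1}{2720} = \left(- \frac{55}{8} - \frac{2629}{2}\right) \frac{1}{2720} = \left(- \frac{10571}{8}\right) \frac{1}{2720} = - \frac{10571}{21760}$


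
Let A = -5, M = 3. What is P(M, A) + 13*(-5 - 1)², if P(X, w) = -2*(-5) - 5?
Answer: 473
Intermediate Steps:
P(X, w) = 5 (P(X, w) = 10 - 5 = 5)
P(M, A) + 13*(-5 - 1)² = 5 + 13*(-5 - 1)² = 5 + 13*(-6)² = 5 + 13*36 = 5 + 468 = 473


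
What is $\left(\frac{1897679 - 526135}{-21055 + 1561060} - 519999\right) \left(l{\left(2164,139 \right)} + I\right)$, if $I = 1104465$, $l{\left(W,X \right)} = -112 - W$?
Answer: $- \frac{882632607814119239}{1540005} \approx -5.7314 \cdot 10^{11}$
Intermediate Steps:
$\left(\frac{1897679 - 526135}{-21055 + 1561060} - 519999\right) \left(l{\left(2164,139 \right)} + I\right) = \left(\frac{1897679 - 526135}{-21055 + 1561060} - 519999\right) \left(\left(-112 - 2164\right) + 1104465\right) = \left(\frac{1371544}{1540005} - 519999\right) \left(\left(-112 - 2164\right) + 1104465\right) = \left(1371544 \cdot \frac{1}{1540005} - 519999\right) \left(-2276 + 1104465\right) = \left(\frac{1371544}{1540005} - 519999\right) 1102189 = \left(- \frac{800799688451}{1540005}\right) 1102189 = - \frac{882632607814119239}{1540005}$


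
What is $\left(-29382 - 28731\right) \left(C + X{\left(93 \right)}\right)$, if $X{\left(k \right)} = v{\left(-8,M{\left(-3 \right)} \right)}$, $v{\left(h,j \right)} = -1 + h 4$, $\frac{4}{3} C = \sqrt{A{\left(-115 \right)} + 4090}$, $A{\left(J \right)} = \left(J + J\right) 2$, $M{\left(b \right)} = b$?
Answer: $1917729 - \frac{1917729 \sqrt{30}}{4} \approx -7.0823 \cdot 10^{5}$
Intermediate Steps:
$A{\left(J \right)} = 4 J$ ($A{\left(J \right)} = 2 J 2 = 4 J$)
$C = \frac{33 \sqrt{30}}{4}$ ($C = \frac{3 \sqrt{4 \left(-115\right) + 4090}}{4} = \frac{3 \sqrt{-460 + 4090}}{4} = \frac{3 \sqrt{3630}}{4} = \frac{3 \cdot 11 \sqrt{30}}{4} = \frac{33 \sqrt{30}}{4} \approx 45.187$)
$v{\left(h,j \right)} = -1 + 4 h$
$X{\left(k \right)} = -33$ ($X{\left(k \right)} = -1 + 4 \left(-8\right) = -1 - 32 = -33$)
$\left(-29382 - 28731\right) \left(C + X{\left(93 \right)}\right) = \left(-29382 - 28731\right) \left(\frac{33 \sqrt{30}}{4} - 33\right) = - 58113 \left(-33 + \frac{33 \sqrt{30}}{4}\right) = 1917729 - \frac{1917729 \sqrt{30}}{4}$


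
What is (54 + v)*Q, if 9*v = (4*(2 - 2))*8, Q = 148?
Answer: 7992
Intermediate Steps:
v = 0 (v = ((4*(2 - 2))*8)/9 = ((4*0)*8)/9 = (0*8)/9 = (1/9)*0 = 0)
(54 + v)*Q = (54 + 0)*148 = 54*148 = 7992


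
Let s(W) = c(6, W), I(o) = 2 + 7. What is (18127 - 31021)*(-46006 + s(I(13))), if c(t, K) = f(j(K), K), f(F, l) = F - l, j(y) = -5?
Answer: 593381880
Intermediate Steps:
I(o) = 9
c(t, K) = -5 - K
s(W) = -5 - W
(18127 - 31021)*(-46006 + s(I(13))) = (18127 - 31021)*(-46006 + (-5 - 1*9)) = -12894*(-46006 + (-5 - 9)) = -12894*(-46006 - 14) = -12894*(-46020) = 593381880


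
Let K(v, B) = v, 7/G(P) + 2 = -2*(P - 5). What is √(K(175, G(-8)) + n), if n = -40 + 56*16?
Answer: √1031 ≈ 32.109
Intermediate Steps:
n = 856 (n = -40 + 896 = 856)
G(P) = 7/(8 - 2*P) (G(P) = 7/(-2 - 2*(P - 5)) = 7/(-2 - 2*(-5 + P)) = 7/(-2 + (10 - 2*P)) = 7/(8 - 2*P))
√(K(175, G(-8)) + n) = √(175 + 856) = √1031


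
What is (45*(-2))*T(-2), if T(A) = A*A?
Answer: -360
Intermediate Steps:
T(A) = A²
(45*(-2))*T(-2) = (45*(-2))*(-2)² = -90*4 = -360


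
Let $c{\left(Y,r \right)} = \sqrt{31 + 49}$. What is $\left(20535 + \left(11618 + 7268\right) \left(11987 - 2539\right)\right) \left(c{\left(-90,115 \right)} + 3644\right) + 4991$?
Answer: $650291712163 + 713821852 \sqrt{5} \approx 6.5189 \cdot 10^{11}$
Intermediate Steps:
$c{\left(Y,r \right)} = 4 \sqrt{5}$ ($c{\left(Y,r \right)} = \sqrt{80} = 4 \sqrt{5}$)
$\left(20535 + \left(11618 + 7268\right) \left(11987 - 2539\right)\right) \left(c{\left(-90,115 \right)} + 3644\right) + 4991 = \left(20535 + \left(11618 + 7268\right) \left(11987 - 2539\right)\right) \left(4 \sqrt{5} + 3644\right) + 4991 = \left(20535 + 18886 \cdot 9448\right) \left(3644 + 4 \sqrt{5}\right) + 4991 = \left(20535 + 178434928\right) \left(3644 + 4 \sqrt{5}\right) + 4991 = 178455463 \left(3644 + 4 \sqrt{5}\right) + 4991 = \left(650291707172 + 713821852 \sqrt{5}\right) + 4991 = 650291712163 + 713821852 \sqrt{5}$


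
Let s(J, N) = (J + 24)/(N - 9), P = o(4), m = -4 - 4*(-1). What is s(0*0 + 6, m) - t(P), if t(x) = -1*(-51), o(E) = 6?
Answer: -163/3 ≈ -54.333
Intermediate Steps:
m = 0 (m = -4 + 4 = 0)
P = 6
s(J, N) = (24 + J)/(-9 + N)
t(x) = 51
s(0*0 + 6, m) - t(P) = (24 + (0*0 + 6))/(-9 + 0) - 1*51 = (24 + (0 + 6))/(-9) - 51 = -(24 + 6)/9 - 51 = -1/9*30 - 51 = -10/3 - 51 = -163/3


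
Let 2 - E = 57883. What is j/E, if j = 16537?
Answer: -16537/57881 ≈ -0.28571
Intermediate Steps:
E = -57881 (E = 2 - 1*57883 = 2 - 57883 = -57881)
j/E = 16537/(-57881) = 16537*(-1/57881) = -16537/57881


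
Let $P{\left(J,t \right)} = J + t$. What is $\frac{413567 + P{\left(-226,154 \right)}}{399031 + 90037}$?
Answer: $\frac{413495}{489068} \approx 0.84548$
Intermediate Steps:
$\frac{413567 + P{\left(-226,154 \right)}}{399031 + 90037} = \frac{413567 + \left(-226 + 154\right)}{399031 + 90037} = \frac{413567 - 72}{489068} = 413495 \cdot \frac{1}{489068} = \frac{413495}{489068}$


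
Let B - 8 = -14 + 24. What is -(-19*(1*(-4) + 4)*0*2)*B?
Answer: 0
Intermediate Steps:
B = 18 (B = 8 + (-14 + 24) = 8 + 10 = 18)
-(-19*(1*(-4) + 4)*0*2)*B = -(-19*(1*(-4) + 4)*0*2)*18 = -(-19*(-4 + 4)*0*2)*18 = -(-19*0*0*2)*18 = -(-0*2)*18 = -(-19*0)*18 = -0*18 = -1*0 = 0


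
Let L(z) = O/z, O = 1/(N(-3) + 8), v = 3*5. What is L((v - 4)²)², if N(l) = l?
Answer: 1/366025 ≈ 2.7321e-6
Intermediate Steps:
v = 15
O = ⅕ (O = 1/(-3 + 8) = 1/5 = ⅕ ≈ 0.20000)
L(z) = 1/(5*z)
L((v - 4)²)² = (1/(5*((15 - 4)²)))² = (1/(5*(11²)))² = ((⅕)/121)² = ((⅕)*(1/121))² = (1/605)² = 1/366025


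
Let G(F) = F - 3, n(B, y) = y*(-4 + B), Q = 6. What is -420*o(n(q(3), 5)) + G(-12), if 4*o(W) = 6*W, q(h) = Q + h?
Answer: -15765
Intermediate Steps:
q(h) = 6 + h
G(F) = -3 + F
o(W) = 3*W/2 (o(W) = (6*W)/4 = 3*W/2)
-420*o(n(q(3), 5)) + G(-12) = -630*5*(-4 + (6 + 3)) + (-3 - 12) = -630*5*(-4 + 9) - 15 = -630*5*5 - 15 = -630*25 - 15 = -420*75/2 - 15 = -15750 - 15 = -15765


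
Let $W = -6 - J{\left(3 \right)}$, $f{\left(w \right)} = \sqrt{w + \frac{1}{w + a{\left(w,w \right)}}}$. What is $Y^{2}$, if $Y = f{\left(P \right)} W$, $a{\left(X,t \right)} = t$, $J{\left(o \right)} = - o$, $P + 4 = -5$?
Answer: $- \frac{163}{2} \approx -81.5$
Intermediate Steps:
$P = -9$ ($P = -4 - 5 = -9$)
$f{\left(w \right)} = \sqrt{w + \frac{1}{2 w}}$ ($f{\left(w \right)} = \sqrt{w + \frac{1}{w + w}} = \sqrt{w + \frac{1}{2 w}}$)
$W = -3$ ($W = -6 - \left(-1\right) 3 = -6 - -3 = -6 + 3 = -3$)
$Y = - \frac{i \sqrt{326}}{2}$ ($Y = \frac{\sqrt{\frac{2}{-9} + 4 \left(-9\right)}}{2} \left(-3\right) = \frac{\sqrt{2 \left(- \frac{1}{9}\right) - 36}}{2} \left(-3\right) = \frac{\sqrt{- \frac{2}{9} - 36}}{2} \left(-3\right) = \frac{\sqrt{- \frac{326}{9}}}{2} \left(-3\right) = \frac{\frac{1}{3} i \sqrt{326}}{2} \left(-3\right) = \frac{i \sqrt{326}}{6} \left(-3\right) = - \frac{i \sqrt{326}}{2} \approx - 9.0277 i$)
$Y^{2} = \left(- \frac{i \sqrt{326}}{2}\right)^{2} = - \frac{163}{2}$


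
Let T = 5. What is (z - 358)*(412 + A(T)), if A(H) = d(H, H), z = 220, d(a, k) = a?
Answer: -57546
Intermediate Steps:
A(H) = H
(z - 358)*(412 + A(T)) = (220 - 358)*(412 + 5) = -138*417 = -57546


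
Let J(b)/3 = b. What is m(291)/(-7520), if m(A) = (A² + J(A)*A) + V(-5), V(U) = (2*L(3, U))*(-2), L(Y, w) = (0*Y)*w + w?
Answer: -42343/940 ≈ -45.046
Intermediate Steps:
J(b) = 3*b
L(Y, w) = w (L(Y, w) = 0*w + w = 0 + w = w)
V(U) = -4*U (V(U) = (2*U)*(-2) = -4*U)
m(A) = 20 + 4*A² (m(A) = (A² + (3*A)*A) - 4*(-5) = (A² + 3*A²) + 20 = 4*A² + 20 = 20 + 4*A²)
m(291)/(-7520) = (20 + 4*291²)/(-7520) = (20 + 4*84681)*(-1/7520) = (20 + 338724)*(-1/7520) = 338744*(-1/7520) = -42343/940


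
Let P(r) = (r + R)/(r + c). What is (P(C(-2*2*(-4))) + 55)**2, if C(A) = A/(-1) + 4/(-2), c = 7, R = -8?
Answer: 398161/121 ≈ 3290.6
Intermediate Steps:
C(A) = -2 - A (C(A) = A*(-1) + 4*(-1/2) = -A - 2 = -2 - A)
P(r) = (-8 + r)/(7 + r) (P(r) = (r - 8)/(r + 7) = (-8 + r)/(7 + r))
(P(C(-2*2*(-4))) + 55)**2 = ((-8 + (-2 - (-2*2)*(-4)))/(7 + (-2 - (-2*2)*(-4))) + 55)**2 = ((-8 + (-2 - (-4)*(-4)))/(7 + (-2 - (-4)*(-4))) + 55)**2 = ((-8 + (-2 - 1*16))/(7 + (-2 - 1*16)) + 55)**2 = ((-8 + (-2 - 16))/(7 + (-2 - 16)) + 55)**2 = ((-8 - 18)/(7 - 18) + 55)**2 = (-26/(-11) + 55)**2 = (-1/11*(-26) + 55)**2 = (26/11 + 55)**2 = (631/11)**2 = 398161/121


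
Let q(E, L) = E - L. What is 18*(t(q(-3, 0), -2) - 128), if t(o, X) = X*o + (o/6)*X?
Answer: -2178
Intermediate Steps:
t(o, X) = 7*X*o/6 (t(o, X) = X*o + (o*(1/6))*X = X*o + (o/6)*X = X*o + X*o/6 = 7*X*o/6)
18*(t(q(-3, 0), -2) - 128) = 18*((7/6)*(-2)*(-3 - 1*0) - 128) = 18*((7/6)*(-2)*(-3 + 0) - 128) = 18*((7/6)*(-2)*(-3) - 128) = 18*(7 - 128) = 18*(-121) = -2178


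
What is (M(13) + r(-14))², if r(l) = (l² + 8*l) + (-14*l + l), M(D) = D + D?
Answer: 85264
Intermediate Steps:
M(D) = 2*D
r(l) = l² - 5*l (r(l) = (l² + 8*l) - 13*l = l² - 5*l)
(M(13) + r(-14))² = (2*13 - 14*(-5 - 14))² = (26 - 14*(-19))² = (26 + 266)² = 292² = 85264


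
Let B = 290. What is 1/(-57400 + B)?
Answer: -1/57110 ≈ -1.7510e-5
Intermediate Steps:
1/(-57400 + B) = 1/(-57400 + 290) = 1/(-57110) = -1/57110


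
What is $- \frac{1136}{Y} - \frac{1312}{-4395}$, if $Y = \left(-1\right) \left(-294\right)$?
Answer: $- \frac{255944}{71785} \approx -3.5654$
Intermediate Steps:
$Y = 294$
$- \frac{1136}{Y} - \frac{1312}{-4395} = - \frac{1136}{294} - \frac{1312}{-4395} = \left(-1136\right) \frac{1}{294} - - \frac{1312}{4395} = - \frac{568}{147} + \frac{1312}{4395} = - \frac{255944}{71785}$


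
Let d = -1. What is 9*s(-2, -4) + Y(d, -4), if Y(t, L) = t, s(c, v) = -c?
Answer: 17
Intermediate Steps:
9*s(-2, -4) + Y(d, -4) = 9*(-1*(-2)) - 1 = 9*2 - 1 = 18 - 1 = 17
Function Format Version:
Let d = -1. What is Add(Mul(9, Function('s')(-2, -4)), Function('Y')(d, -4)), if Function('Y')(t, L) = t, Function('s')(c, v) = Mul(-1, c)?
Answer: 17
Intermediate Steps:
Add(Mul(9, Function('s')(-2, -4)), Function('Y')(d, -4)) = Add(Mul(9, Mul(-1, -2)), -1) = Add(Mul(9, 2), -1) = Add(18, -1) = 17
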